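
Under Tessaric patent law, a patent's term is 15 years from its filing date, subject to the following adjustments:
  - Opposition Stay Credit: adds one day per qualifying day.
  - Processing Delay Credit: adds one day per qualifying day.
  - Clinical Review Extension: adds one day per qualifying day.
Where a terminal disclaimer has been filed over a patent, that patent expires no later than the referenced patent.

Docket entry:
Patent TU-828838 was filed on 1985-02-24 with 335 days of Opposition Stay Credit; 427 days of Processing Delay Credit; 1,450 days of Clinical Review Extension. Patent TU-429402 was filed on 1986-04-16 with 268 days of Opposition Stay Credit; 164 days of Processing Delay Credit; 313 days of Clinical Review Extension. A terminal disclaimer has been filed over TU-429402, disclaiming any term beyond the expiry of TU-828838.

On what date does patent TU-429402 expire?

May 1, 2003

Natural term of TU-429402:
  Base: filing + 15 years → 16 April 2001.
  Opposition Stay Credit: +268 days → 9 January 2002.
  Processing Delay Credit: +164 days → 22 June 2002.
  Clinical Review Extension: +313 days → 1 May 2003.
Expiry of referenced patent TU-828838:
  Base: filing + 15 years → 24 February 2000.
  Opposition Stay Credit: +335 days → 24 January 2001.
  Processing Delay Credit: +427 days → 27 March 2002.
  Clinical Review Extension: +1450 days → 16 March 2006.
Terminal disclaimer: TU-429402 expires on the earlier of 1 May 2003 and 16 March 2006.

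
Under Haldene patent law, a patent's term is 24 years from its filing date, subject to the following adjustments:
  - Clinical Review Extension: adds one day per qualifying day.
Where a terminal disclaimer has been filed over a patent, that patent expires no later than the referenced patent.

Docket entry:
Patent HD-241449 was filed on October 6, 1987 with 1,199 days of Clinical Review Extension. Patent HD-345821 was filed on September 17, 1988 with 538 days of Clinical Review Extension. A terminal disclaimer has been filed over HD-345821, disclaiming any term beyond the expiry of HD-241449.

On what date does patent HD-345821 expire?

March 9, 2014

Natural term of HD-345821:
  Base: filing + 24 years → 17 September 2012.
  Clinical Review Extension: +538 days → 9 March 2014.
Expiry of referenced patent HD-241449:
  Base: filing + 24 years → 6 October 2011.
  Clinical Review Extension: +1199 days → 17 January 2015.
Terminal disclaimer: HD-345821 expires on the earlier of 9 March 2014 and 17 January 2015.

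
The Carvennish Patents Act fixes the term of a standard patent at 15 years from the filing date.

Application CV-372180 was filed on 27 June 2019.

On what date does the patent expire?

Filing date + 15 years → 27 June 2034.

June 27, 2034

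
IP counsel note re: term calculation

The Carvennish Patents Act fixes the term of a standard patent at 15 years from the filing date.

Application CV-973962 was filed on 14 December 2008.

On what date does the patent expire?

2023-12-14

Filing date + 15 years → 14 December 2023.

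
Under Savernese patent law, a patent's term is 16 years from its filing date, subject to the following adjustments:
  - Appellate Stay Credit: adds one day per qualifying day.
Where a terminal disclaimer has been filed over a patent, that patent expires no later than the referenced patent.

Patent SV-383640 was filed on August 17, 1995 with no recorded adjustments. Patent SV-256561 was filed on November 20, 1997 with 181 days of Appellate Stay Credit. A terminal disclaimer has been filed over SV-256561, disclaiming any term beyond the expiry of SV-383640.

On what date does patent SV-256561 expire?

August 17, 2011

Natural term of SV-256561:
  Base: filing + 16 years → 20 November 2013.
  Appellate Stay Credit: +181 days → 20 May 2014.
Expiry of referenced patent SV-383640:
  Base: filing + 16 years → 17 August 2011.
Terminal disclaimer: SV-256561 expires on the earlier of 20 May 2014 and 17 August 2011.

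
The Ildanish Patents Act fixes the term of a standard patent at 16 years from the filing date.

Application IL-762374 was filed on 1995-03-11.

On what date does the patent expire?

Filing date + 16 years → 11 March 2011.

2011-03-11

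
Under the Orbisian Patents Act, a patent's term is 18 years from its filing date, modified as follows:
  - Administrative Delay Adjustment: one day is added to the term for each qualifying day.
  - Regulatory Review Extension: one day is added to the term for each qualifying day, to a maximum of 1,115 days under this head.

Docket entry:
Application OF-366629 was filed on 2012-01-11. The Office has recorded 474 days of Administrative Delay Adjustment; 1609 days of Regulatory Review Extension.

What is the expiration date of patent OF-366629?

Base term: filing date + 18 years → 11 January 2030.
Administrative Delay Adjustment: +474 days → 30 April 2031.
Regulatory Review Extension: 1609 days claimed exceeds the 1115-day cap, so +1115 days → 19 May 2034.

May 19, 2034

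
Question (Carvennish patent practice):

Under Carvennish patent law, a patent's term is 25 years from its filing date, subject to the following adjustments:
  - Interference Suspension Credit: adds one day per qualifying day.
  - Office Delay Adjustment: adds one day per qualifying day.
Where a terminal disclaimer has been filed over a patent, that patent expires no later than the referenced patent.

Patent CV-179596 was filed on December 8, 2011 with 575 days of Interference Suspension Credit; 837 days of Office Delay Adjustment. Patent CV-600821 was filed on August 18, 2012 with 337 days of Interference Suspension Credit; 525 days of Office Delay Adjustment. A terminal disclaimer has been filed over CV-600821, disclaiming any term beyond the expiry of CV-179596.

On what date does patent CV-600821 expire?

Natural term of CV-600821:
  Base: filing + 25 years → 18 August 2037.
  Interference Suspension Credit: +337 days → 21 July 2038.
  Office Delay Adjustment: +525 days → 28 December 2039.
Expiry of referenced patent CV-179596:
  Base: filing + 25 years → 8 December 2036.
  Interference Suspension Credit: +575 days → 6 July 2038.
  Office Delay Adjustment: +837 days → 20 October 2040.
Terminal disclaimer: CV-600821 expires on the earlier of 28 December 2039 and 20 October 2040.

2039-12-28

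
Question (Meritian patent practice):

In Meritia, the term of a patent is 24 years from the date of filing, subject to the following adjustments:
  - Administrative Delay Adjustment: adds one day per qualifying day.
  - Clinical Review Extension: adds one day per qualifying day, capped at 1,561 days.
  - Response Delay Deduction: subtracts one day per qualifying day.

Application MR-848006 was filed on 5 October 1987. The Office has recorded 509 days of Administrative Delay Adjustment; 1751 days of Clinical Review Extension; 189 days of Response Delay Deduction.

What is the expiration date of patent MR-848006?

2016-11-28

Base term: filing date + 24 years → 5 October 2011.
Administrative Delay Adjustment: +509 days → 25 February 2013.
Clinical Review Extension: 1751 days claimed exceeds the 1561-day cap, so +1561 days → 5 June 2017.
Response Delay Deduction: −189 days → 28 November 2016.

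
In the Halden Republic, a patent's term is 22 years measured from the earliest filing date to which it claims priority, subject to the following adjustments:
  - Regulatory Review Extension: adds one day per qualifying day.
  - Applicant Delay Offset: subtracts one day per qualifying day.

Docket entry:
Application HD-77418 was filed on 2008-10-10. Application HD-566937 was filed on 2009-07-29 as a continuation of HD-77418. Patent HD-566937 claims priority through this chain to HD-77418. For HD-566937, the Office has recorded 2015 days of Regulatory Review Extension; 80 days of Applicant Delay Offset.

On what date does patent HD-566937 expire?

Earliest priority filing: 10 October 2008.
Base term: 10 October 2008 + 22 years → 10 October 2030.
Regulatory Review Extension: +2015 days → 16 April 2036.
Applicant Delay Offset: −80 days → 27 January 2036.

January 27, 2036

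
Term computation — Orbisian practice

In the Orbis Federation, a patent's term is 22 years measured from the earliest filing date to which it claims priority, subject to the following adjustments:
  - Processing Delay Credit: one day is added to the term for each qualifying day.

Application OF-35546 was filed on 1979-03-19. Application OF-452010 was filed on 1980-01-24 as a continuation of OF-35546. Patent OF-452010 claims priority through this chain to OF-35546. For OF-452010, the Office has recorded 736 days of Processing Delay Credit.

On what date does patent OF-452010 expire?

Earliest priority filing: 19 March 1979.
Base term: 19 March 1979 + 22 years → 19 March 2001.
Processing Delay Credit: +736 days → 25 March 2003.

2003-03-25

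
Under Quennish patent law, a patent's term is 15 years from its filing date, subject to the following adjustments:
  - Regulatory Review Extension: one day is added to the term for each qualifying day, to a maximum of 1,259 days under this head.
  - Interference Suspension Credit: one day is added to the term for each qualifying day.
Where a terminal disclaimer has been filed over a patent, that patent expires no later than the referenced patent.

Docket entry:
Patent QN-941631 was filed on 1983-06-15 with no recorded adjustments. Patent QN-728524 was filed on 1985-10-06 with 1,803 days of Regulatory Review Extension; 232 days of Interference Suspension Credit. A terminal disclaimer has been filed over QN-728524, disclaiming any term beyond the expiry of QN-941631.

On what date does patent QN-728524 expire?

June 15, 1998

Natural term of QN-728524:
  Base: filing + 15 years → 6 October 2000.
  Regulatory Review Extension: 1803 days claimed exceeds the 1259-day cap, so +1259 days → 18 March 2004.
  Interference Suspension Credit: +232 days → 5 November 2004.
Expiry of referenced patent QN-941631:
  Base: filing + 15 years → 15 June 1998.
Terminal disclaimer: QN-728524 expires on the earlier of 5 November 2004 and 15 June 1998.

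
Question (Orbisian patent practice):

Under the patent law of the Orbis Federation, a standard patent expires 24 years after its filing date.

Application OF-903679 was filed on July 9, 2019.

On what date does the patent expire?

July 9, 2043

Filing date + 24 years → 9 July 2043.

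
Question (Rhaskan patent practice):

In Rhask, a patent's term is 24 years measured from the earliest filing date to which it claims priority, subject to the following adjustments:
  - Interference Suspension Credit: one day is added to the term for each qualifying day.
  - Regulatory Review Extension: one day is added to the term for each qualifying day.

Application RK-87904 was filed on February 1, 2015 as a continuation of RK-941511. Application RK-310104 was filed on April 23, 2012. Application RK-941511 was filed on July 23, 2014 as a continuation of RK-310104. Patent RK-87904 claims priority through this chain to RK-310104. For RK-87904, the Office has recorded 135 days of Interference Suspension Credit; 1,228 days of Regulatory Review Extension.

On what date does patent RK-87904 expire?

Earliest priority filing: 23 April 2012.
Base term: 23 April 2012 + 24 years → 23 April 2036.
Interference Suspension Credit: +135 days → 5 September 2036.
Regulatory Review Extension: +1228 days → 16 January 2040.

January 16, 2040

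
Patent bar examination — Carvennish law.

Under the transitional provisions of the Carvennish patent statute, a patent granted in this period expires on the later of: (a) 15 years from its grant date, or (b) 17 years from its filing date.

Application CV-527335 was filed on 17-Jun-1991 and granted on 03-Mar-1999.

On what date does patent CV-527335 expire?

March 3, 2014

(a) grant + 15 years → 3 March 2014.
(b) filing + 17 years → 17 June 2008.
Later of the two: 3 March 2014.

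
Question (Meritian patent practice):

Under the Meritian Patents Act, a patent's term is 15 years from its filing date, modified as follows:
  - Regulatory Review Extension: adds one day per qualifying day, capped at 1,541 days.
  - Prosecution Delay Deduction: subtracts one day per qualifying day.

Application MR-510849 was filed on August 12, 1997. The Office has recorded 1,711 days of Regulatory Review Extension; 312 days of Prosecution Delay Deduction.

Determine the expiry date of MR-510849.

2015-12-24

Base term: filing date + 15 years → 12 August 2012.
Regulatory Review Extension: 1711 days claimed exceeds the 1541-day cap, so +1541 days → 31 October 2016.
Prosecution Delay Deduction: −312 days → 24 December 2015.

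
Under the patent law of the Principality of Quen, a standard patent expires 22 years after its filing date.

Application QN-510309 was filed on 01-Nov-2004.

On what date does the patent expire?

Filing date + 22 years → 1 November 2026.

2026-11-01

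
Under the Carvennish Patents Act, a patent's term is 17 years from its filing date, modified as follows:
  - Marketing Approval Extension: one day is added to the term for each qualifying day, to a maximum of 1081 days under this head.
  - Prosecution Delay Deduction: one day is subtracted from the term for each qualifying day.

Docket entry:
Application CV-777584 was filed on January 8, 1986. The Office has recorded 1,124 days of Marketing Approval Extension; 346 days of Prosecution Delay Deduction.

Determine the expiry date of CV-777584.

Base term: filing date + 17 years → 8 January 2003.
Marketing Approval Extension: 1124 days claimed exceeds the 1081-day cap, so +1081 days → 24 December 2005.
Prosecution Delay Deduction: −346 days → 12 January 2005.

January 12, 2005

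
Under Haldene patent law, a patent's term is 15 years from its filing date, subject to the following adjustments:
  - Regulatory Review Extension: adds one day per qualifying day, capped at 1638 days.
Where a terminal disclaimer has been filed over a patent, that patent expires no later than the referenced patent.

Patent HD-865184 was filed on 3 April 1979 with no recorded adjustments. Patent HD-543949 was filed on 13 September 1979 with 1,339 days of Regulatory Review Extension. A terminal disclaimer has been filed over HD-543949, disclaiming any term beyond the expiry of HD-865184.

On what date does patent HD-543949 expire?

Natural term of HD-543949:
  Base: filing + 15 years → 13 September 1994.
  Regulatory Review Extension: 1339 days (within the 1638-day cap) → +1339 days → 14 May 1998.
Expiry of referenced patent HD-865184:
  Base: filing + 15 years → 3 April 1994.
Terminal disclaimer: HD-543949 expires on the earlier of 14 May 1998 and 3 April 1994.

April 3, 1994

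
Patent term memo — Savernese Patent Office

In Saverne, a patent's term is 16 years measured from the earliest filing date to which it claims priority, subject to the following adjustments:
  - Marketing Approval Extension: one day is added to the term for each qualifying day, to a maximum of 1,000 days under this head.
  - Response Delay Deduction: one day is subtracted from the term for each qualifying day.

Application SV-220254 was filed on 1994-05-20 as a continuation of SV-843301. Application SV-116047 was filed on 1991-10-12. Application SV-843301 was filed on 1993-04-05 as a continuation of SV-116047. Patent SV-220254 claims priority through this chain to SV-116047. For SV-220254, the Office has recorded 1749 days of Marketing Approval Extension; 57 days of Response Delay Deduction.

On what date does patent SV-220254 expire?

2010-05-12

Earliest priority filing: 12 October 1991.
Base term: 12 October 1991 + 16 years → 12 October 2007.
Marketing Approval Extension: 1749 days claimed exceeds the 1000-day cap, so +1000 days → 8 July 2010.
Response Delay Deduction: −57 days → 12 May 2010.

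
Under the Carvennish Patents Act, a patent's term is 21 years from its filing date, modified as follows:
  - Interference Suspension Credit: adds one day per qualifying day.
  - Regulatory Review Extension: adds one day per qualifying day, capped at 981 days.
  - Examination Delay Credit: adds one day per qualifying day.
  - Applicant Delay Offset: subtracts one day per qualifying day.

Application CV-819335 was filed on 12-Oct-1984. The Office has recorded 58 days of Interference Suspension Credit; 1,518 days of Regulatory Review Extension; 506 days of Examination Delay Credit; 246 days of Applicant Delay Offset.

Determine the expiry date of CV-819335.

Base term: filing date + 21 years → 12 October 2005.
Interference Suspension Credit: +58 days → 9 December 2005.
Regulatory Review Extension: 1518 days claimed exceeds the 981-day cap, so +981 days → 16 August 2008.
Examination Delay Credit: +506 days → 4 January 2010.
Applicant Delay Offset: −246 days → 3 May 2009.

2009-05-03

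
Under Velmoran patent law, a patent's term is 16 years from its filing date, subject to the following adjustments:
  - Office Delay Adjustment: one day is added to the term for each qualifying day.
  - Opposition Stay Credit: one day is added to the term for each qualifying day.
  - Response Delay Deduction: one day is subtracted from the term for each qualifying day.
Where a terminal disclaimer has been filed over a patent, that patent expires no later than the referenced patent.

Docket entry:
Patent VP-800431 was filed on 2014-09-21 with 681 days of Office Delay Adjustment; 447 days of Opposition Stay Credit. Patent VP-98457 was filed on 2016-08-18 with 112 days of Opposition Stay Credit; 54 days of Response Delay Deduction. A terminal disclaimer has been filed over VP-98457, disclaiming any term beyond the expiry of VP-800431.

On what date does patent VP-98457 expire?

October 15, 2032

Natural term of VP-98457:
  Base: filing + 16 years → 18 August 2032.
  Opposition Stay Credit: +112 days → 8 December 2032.
  Response Delay Deduction: −54 days → 15 October 2032.
Expiry of referenced patent VP-800431:
  Base: filing + 16 years → 21 September 2030.
  Office Delay Adjustment: +681 days → 2 August 2032.
  Opposition Stay Credit: +447 days → 23 October 2033.
Terminal disclaimer: VP-98457 expires on the earlier of 15 October 2032 and 23 October 2033.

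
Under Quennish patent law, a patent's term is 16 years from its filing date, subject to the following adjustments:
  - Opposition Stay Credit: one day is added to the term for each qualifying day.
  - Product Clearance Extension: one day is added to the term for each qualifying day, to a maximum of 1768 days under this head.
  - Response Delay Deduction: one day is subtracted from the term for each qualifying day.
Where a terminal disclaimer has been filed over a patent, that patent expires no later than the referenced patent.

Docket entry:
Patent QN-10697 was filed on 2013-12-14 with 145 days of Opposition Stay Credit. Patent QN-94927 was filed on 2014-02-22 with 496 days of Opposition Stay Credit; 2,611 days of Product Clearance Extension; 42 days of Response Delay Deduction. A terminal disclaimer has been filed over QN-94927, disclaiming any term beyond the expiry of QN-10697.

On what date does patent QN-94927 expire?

Natural term of QN-94927:
  Base: filing + 16 years → 22 February 2030.
  Opposition Stay Credit: +496 days → 3 July 2031.
  Product Clearance Extension: 2611 days claimed exceeds the 1768-day cap, so +1768 days → 5 May 2036.
  Response Delay Deduction: −42 days → 24 March 2036.
Expiry of referenced patent QN-10697:
  Base: filing + 16 years → 14 December 2029.
  Opposition Stay Credit: +145 days → 8 May 2030.
Terminal disclaimer: QN-94927 expires on the earlier of 24 March 2036 and 8 May 2030.

May 8, 2030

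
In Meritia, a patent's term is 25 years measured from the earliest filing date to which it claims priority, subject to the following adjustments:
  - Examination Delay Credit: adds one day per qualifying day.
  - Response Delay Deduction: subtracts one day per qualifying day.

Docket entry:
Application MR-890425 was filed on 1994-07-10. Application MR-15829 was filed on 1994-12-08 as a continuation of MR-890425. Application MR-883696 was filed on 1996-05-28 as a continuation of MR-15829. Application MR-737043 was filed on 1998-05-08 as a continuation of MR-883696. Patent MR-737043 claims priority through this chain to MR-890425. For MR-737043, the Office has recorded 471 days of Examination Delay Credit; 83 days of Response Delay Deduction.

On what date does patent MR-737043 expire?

Earliest priority filing: 10 July 1994.
Base term: 10 July 1994 + 25 years → 10 July 2019.
Examination Delay Credit: +471 days → 23 October 2020.
Response Delay Deduction: −83 days → 1 August 2020.

August 1, 2020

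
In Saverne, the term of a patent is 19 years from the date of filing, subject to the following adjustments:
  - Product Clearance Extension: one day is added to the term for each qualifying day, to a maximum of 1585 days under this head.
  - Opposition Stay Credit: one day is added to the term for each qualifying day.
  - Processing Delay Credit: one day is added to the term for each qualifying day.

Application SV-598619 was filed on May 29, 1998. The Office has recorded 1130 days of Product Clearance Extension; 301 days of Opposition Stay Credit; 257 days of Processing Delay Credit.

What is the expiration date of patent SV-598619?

Base term: filing date + 19 years → 29 May 2017.
Product Clearance Extension: 1130 days (within the 1585-day cap) → +1130 days → 2 July 2020.
Opposition Stay Credit: +301 days → 29 April 2021.
Processing Delay Credit: +257 days → 11 January 2022.

2022-01-11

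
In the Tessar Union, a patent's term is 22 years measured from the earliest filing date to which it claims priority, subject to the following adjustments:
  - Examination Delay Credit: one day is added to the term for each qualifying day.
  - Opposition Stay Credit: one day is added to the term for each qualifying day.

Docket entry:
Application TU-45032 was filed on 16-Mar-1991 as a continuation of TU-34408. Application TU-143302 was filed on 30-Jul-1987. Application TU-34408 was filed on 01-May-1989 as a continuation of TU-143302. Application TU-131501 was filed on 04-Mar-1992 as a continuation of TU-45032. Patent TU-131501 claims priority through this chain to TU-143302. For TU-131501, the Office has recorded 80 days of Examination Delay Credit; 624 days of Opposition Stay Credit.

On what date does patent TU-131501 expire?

Earliest priority filing: 30 July 1987.
Base term: 30 July 1987 + 22 years → 30 July 2009.
Examination Delay Credit: +80 days → 18 October 2009.
Opposition Stay Credit: +624 days → 4 July 2011.

2011-07-04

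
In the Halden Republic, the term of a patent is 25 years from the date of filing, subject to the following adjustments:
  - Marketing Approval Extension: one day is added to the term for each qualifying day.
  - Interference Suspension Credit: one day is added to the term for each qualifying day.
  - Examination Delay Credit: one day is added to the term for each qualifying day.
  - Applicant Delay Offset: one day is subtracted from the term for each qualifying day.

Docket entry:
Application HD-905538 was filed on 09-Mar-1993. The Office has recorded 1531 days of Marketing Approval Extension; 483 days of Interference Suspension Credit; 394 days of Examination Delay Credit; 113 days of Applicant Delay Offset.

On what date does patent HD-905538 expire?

2024-06-20

Base term: filing date + 25 years → 9 March 2018.
Marketing Approval Extension: +1531 days → 18 May 2022.
Interference Suspension Credit: +483 days → 13 September 2023.
Examination Delay Credit: +394 days → 11 October 2024.
Applicant Delay Offset: −113 days → 20 June 2024.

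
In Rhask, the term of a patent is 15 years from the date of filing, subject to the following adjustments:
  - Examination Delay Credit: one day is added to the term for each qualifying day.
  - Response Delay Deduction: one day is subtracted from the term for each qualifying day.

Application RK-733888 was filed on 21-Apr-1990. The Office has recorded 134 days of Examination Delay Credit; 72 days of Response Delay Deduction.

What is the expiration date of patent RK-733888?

2005-06-22

Base term: filing date + 15 years → 21 April 2005.
Examination Delay Credit: +134 days → 2 September 2005.
Response Delay Deduction: −72 days → 22 June 2005.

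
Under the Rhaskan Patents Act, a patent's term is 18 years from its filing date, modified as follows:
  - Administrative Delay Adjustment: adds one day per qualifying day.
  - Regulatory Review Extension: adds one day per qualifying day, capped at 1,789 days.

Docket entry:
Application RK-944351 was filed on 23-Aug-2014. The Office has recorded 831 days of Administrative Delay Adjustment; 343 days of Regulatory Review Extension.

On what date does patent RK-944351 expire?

2035-11-10

Base term: filing date + 18 years → 23 August 2032.
Administrative Delay Adjustment: +831 days → 2 December 2034.
Regulatory Review Extension: 343 days (within the 1789-day cap) → +343 days → 10 November 2035.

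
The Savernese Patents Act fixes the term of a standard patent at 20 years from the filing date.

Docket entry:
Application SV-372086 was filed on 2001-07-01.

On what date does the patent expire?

Filing date + 20 years → 1 July 2021.

July 1, 2021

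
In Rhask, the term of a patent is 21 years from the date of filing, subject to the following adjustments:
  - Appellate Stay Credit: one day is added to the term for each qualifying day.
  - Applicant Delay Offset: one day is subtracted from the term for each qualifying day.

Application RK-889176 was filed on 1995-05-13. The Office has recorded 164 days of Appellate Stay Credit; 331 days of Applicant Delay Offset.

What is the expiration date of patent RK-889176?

Base term: filing date + 21 years → 13 May 2016.
Appellate Stay Credit: +164 days → 24 October 2016.
Applicant Delay Offset: −331 days → 28 November 2015.

November 28, 2015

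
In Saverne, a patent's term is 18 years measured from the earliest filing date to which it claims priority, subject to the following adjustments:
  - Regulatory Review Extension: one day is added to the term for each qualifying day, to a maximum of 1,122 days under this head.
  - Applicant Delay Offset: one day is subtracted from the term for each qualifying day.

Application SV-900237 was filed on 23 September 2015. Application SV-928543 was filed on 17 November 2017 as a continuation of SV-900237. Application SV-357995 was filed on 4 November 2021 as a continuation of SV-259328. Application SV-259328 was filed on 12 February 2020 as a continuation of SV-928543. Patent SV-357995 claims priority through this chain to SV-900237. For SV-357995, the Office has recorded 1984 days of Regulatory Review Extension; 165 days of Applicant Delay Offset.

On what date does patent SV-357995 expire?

Earliest priority filing: 23 September 2015.
Base term: 23 September 2015 + 18 years → 23 September 2033.
Regulatory Review Extension: 1984 days claimed exceeds the 1122-day cap, so +1122 days → 19 October 2036.
Applicant Delay Offset: −165 days → 7 May 2036.

2036-05-07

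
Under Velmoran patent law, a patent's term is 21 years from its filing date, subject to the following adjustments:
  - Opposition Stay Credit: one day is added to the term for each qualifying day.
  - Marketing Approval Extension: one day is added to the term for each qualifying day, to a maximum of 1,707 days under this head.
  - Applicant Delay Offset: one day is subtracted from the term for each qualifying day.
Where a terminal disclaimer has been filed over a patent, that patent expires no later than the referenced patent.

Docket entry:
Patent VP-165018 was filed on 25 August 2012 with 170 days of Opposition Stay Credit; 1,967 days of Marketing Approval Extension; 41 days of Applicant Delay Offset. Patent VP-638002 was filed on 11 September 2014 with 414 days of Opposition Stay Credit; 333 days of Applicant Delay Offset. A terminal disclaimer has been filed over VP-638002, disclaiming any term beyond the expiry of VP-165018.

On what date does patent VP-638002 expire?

2035-12-01

Natural term of VP-638002:
  Base: filing + 21 years → 11 September 2035.
  Opposition Stay Credit: +414 days → 29 October 2036.
  Applicant Delay Offset: −333 days → 1 December 2035.
Expiry of referenced patent VP-165018:
  Base: filing + 21 years → 25 August 2033.
  Opposition Stay Credit: +170 days → 11 February 2034.
  Marketing Approval Extension: 1967 days claimed exceeds the 1707-day cap, so +1707 days → 15 October 2038.
  Applicant Delay Offset: −41 days → 4 September 2038.
Terminal disclaimer: VP-638002 expires on the earlier of 1 December 2035 and 4 September 2038.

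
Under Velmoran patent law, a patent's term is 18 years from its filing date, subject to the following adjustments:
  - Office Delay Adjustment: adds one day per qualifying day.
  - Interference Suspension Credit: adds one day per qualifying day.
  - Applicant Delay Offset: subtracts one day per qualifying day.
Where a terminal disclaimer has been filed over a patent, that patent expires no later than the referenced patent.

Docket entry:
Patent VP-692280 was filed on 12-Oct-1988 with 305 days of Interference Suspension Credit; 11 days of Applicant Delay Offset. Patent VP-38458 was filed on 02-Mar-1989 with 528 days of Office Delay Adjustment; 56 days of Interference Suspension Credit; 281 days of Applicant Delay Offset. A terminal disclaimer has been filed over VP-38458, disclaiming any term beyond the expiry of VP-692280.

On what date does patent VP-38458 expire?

2007-08-02

Natural term of VP-38458:
  Base: filing + 18 years → 2 March 2007.
  Office Delay Adjustment: +528 days → 11 August 2008.
  Interference Suspension Credit: +56 days → 6 October 2008.
  Applicant Delay Offset: −281 days → 30 December 2007.
Expiry of referenced patent VP-692280:
  Base: filing + 18 years → 12 October 2006.
  Interference Suspension Credit: +305 days → 13 August 2007.
  Applicant Delay Offset: −11 days → 2 August 2007.
Terminal disclaimer: VP-38458 expires on the earlier of 30 December 2007 and 2 August 2007.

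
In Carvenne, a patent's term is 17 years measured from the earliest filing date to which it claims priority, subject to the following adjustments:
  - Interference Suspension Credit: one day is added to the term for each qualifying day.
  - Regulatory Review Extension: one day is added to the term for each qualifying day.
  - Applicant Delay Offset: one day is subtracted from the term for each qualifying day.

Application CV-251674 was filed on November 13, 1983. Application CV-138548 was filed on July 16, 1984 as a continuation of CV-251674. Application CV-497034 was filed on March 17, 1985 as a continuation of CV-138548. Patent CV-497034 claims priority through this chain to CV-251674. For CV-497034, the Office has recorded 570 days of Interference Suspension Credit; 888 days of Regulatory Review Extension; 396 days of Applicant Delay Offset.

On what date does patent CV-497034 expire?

Earliest priority filing: 13 November 1983.
Base term: 13 November 1983 + 17 years → 13 November 2000.
Interference Suspension Credit: +570 days → 6 June 2002.
Regulatory Review Extension: +888 days → 10 November 2004.
Applicant Delay Offset: −396 days → 11 October 2003.

2003-10-11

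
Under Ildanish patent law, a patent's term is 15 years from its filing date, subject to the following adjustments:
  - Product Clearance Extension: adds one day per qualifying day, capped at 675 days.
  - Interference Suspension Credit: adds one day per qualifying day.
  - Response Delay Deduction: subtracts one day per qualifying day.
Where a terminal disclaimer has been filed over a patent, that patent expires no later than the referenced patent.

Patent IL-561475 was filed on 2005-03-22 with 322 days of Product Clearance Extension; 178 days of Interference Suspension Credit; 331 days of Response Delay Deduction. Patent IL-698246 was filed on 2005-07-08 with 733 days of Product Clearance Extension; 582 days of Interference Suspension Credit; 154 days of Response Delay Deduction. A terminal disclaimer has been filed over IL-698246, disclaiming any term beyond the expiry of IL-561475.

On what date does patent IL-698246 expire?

September 7, 2020

Natural term of IL-698246:
  Base: filing + 15 years → 8 July 2020.
  Product Clearance Extension: 733 days claimed exceeds the 675-day cap, so +675 days → 14 May 2022.
  Interference Suspension Credit: +582 days → 17 December 2023.
  Response Delay Deduction: −154 days → 16 July 2023.
Expiry of referenced patent IL-561475:
  Base: filing + 15 years → 22 March 2020.
  Product Clearance Extension: 322 days (within the 675-day cap) → +322 days → 7 February 2021.
  Interference Suspension Credit: +178 days → 4 August 2021.
  Response Delay Deduction: −331 days → 7 September 2020.
Terminal disclaimer: IL-698246 expires on the earlier of 16 July 2023 and 7 September 2020.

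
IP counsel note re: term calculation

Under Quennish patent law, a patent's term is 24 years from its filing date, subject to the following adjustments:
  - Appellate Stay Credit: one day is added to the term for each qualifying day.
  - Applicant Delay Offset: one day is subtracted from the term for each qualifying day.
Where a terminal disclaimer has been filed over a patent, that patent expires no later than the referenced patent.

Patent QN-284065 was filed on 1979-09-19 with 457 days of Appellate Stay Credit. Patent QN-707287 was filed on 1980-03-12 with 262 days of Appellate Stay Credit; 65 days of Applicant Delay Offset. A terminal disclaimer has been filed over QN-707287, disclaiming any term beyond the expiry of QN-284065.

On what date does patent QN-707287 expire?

September 25, 2004

Natural term of QN-707287:
  Base: filing + 24 years → 12 March 2004.
  Appellate Stay Credit: +262 days → 29 November 2004.
  Applicant Delay Offset: −65 days → 25 September 2004.
Expiry of referenced patent QN-284065:
  Base: filing + 24 years → 19 September 2003.
  Appellate Stay Credit: +457 days → 19 December 2004.
Terminal disclaimer: QN-707287 expires on the earlier of 25 September 2004 and 19 December 2004.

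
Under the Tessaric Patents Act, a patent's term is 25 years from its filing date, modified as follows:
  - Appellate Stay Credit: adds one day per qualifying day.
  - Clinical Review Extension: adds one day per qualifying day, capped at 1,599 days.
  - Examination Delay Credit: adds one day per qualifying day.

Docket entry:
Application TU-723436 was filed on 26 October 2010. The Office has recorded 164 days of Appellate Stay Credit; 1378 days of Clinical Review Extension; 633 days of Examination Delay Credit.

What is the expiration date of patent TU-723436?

2041-10-09

Base term: filing date + 25 years → 26 October 2035.
Appellate Stay Credit: +164 days → 7 April 2036.
Clinical Review Extension: 1378 days (within the 1599-day cap) → +1378 days → 15 January 2040.
Examination Delay Credit: +633 days → 9 October 2041.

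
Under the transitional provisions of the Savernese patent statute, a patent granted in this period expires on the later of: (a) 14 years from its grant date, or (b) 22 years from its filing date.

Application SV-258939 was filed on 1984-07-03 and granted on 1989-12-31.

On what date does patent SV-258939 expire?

July 3, 2006

(a) grant + 14 years → 31 December 2003.
(b) filing + 22 years → 3 July 2006.
Later of the two: 3 July 2006.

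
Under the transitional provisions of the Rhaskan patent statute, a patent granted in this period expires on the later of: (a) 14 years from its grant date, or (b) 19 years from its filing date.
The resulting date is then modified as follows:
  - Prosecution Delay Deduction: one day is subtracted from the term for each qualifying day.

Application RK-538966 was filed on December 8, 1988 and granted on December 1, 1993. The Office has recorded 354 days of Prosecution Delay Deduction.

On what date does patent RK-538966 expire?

(a) grant + 14 years → 1 December 2007.
(b) filing + 19 years → 8 December 2007.
Later of the two: 8 December 2007.
Prosecution Delay Deduction: −354 days → 19 December 2006.

2006-12-19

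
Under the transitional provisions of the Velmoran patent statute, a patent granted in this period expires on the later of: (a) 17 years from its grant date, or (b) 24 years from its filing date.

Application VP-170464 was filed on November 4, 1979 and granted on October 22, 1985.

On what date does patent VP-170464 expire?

2003-11-04

(a) grant + 17 years → 22 October 2002.
(b) filing + 24 years → 4 November 2003.
Later of the two: 4 November 2003.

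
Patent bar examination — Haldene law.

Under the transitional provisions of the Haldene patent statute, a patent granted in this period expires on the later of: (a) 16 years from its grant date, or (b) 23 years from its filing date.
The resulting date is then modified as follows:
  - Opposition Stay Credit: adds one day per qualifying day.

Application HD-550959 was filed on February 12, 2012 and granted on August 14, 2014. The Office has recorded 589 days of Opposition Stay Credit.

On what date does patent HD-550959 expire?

(a) grant + 16 years → 14 August 2030.
(b) filing + 23 years → 12 February 2035.
Later of the two: 12 February 2035.
Opposition Stay Credit: +589 days → 23 September 2036.

2036-09-23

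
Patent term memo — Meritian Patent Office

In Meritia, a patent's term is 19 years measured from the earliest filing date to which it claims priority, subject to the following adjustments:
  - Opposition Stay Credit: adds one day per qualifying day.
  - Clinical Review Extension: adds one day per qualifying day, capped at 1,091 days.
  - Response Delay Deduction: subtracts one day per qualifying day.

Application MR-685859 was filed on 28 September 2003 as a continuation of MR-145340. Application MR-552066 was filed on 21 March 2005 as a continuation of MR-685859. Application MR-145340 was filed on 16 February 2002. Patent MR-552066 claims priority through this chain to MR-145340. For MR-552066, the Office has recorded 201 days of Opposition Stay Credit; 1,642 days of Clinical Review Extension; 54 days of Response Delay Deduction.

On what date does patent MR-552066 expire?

Earliest priority filing: 16 February 2002.
Base term: 16 February 2002 + 19 years → 16 February 2021.
Opposition Stay Credit: +201 days → 5 September 2021.
Clinical Review Extension: 1642 days claimed exceeds the 1091-day cap, so +1091 days → 31 August 2024.
Response Delay Deduction: −54 days → 8 July 2024.

2024-07-08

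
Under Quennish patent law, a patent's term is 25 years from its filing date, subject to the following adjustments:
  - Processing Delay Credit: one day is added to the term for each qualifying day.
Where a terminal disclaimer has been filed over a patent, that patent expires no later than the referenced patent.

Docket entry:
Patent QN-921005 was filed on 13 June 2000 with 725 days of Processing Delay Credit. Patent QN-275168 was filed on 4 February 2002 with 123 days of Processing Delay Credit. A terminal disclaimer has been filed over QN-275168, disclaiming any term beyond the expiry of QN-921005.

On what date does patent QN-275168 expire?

Natural term of QN-275168:
  Base: filing + 25 years → 4 February 2027.
  Processing Delay Credit: +123 days → 7 June 2027.
Expiry of referenced patent QN-921005:
  Base: filing + 25 years → 13 June 2025.
  Processing Delay Credit: +725 days → 8 June 2027.
Terminal disclaimer: QN-275168 expires on the earlier of 7 June 2027 and 8 June 2027.

June 7, 2027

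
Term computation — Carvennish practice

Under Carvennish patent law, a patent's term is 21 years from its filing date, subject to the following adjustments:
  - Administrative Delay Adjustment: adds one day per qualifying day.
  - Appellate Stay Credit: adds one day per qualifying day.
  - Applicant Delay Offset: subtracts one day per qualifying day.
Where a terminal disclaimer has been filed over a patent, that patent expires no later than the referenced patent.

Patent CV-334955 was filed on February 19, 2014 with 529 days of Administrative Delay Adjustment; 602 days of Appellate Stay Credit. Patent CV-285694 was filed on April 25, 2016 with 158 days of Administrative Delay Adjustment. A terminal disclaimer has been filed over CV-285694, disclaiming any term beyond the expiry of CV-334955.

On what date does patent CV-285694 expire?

September 30, 2037

Natural term of CV-285694:
  Base: filing + 21 years → 25 April 2037.
  Administrative Delay Adjustment: +158 days → 30 September 2037.
Expiry of referenced patent CV-334955:
  Base: filing + 21 years → 19 February 2035.
  Administrative Delay Adjustment: +529 days → 1 August 2036.
  Appellate Stay Credit: +602 days → 26 March 2038.
Terminal disclaimer: CV-285694 expires on the earlier of 30 September 2037 and 26 March 2038.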